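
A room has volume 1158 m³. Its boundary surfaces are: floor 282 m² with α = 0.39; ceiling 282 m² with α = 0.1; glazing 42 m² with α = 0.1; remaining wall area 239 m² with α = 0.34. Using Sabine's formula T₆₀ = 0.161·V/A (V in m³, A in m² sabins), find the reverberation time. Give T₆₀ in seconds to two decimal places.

0.83 s

Summing Sᵢαᵢ: 282·0.39 + 282·0.1 + 42·0.1 + 239·0.34 = 223.64 m².
T₆₀ = 0.161 × 1158 / 223.64 = 0.834 s.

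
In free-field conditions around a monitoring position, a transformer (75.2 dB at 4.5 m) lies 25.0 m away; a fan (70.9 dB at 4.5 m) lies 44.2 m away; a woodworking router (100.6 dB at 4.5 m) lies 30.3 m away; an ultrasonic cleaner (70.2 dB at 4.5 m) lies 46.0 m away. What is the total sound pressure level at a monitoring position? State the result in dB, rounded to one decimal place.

Propagate each source to the receiver with L = L_ref − 20·log₁₀(r/r_ref), then add intensities.
transformer: 75.2 − 20·log₁₀(25.0/4.5) = 75.2 − 14.89 = 60.31 dB.
fan: 70.9 − 20·log₁₀(44.2/4.5) = 70.9 − 19.84 = 51.06 dB.
woodworking router: 100.6 − 20·log₁₀(30.3/4.5) = 100.6 − 16.56 = 84.04 dB.
ultrasonic cleaner: 70.2 − 20·log₁₀(46.0/4.5) = 70.2 − 20.19 = 50.01 dB.
Σ 10^(L/10) = 2.545e+08 → L_total = 10·log₁₀(2.545e+08) = 84.06 dB.

84.1 dB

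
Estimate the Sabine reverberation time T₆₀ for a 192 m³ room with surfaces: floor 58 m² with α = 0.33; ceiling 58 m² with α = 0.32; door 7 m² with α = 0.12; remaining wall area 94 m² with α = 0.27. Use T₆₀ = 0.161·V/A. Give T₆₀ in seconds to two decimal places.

A = Σ Sᵢαᵢ = 58·0.33 + 58·0.32 + 7·0.12 + 94·0.27 = 63.92 m².
T₆₀ = 0.161 × 192 / 63.92 = 0.484 s.

0.48 s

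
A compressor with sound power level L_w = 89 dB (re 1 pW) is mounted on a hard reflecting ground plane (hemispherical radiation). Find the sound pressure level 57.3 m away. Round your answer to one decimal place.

45.9 dB

The power spreads over a hemisphere of area 2π·r², so L_p = L_w − 10·log₁₀(2π·r²).
2π·r² = 2.063e+04 m², 10·log₁₀ of that is 43.145 dB.
L_p = 89 − 43.145 = 45.86 dB.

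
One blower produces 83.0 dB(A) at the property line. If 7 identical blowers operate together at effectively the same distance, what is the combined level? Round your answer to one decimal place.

91.5 dB(A)

N identical incoherent sources raise the level by 10·log₁₀ N.
L_total = 83.0 + 10·log₁₀(7) = 83.0 + 8.451 = 91.45 dB(A).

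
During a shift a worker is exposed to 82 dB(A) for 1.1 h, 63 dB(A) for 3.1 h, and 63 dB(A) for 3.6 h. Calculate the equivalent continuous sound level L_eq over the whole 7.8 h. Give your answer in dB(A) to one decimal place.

The energy average is taken in the linear domain: L_eq = 10·log₁₀[(Σ tᵢ·10^(Lᵢ/10))/T], T = 7.8 h.
Σ tᵢ·10^(Lᵢ/10) = 1.1·10^(82/10) + 3.1·10^(63/10) + 3.6·10^(63/10) = 1.877e+08.
L_eq = 10·log₁₀(1.877e+08/7.8) = 73.81 dB(A).

73.8 dB(A)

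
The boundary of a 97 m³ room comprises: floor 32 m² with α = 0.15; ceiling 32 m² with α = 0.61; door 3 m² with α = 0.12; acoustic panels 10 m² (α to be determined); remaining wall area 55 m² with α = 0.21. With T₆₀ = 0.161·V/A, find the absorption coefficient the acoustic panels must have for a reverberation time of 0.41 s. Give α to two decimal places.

From T₆₀ = 0.161·V/A, the target T₆₀ = 0.41 s needs A = 0.161·97/0.41 = 38.09 m².
Absorption from the other surfaces = 32·0.15 + 32·0.61 + 3·0.12 + 55·0.21 = 36.23 m², so the acoustic panels must supply 1.86 m² over 10 m².
α = 1.86/10 = 0.186.

0.19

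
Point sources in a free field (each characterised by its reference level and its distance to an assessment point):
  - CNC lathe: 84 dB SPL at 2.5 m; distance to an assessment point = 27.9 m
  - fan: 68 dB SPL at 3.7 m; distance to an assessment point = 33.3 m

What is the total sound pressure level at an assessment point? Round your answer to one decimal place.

63.2 dB SPL

First find each source's level at the receiver (point-source: −20·log₁₀(r/r_ref)), then combine on an intensity basis.
CNC lathe: 84 − 20·log₁₀(27.9/2.5) = 84 − 20.95 = 63.05 dB SPL.
fan: 68 − 20·log₁₀(33.3/3.7) = 68 − 19.08 = 48.92 dB SPL.
Σ 10^(L/10) = 2.095e+06 → L_total = 10·log₁₀(2.095e+06) = 63.21 dB SPL.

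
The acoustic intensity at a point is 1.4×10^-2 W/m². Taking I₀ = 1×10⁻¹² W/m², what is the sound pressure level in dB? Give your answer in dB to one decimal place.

101.5 dB

Dividing by I₀ shifts the exponent by 12: I/I₀ = 1.4×10^10.
L = 10·(0.1461 + 10) = 101.46 dB.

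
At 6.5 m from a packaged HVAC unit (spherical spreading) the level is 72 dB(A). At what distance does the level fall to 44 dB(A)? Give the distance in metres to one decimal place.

163.3 m

Point-source spreading drops the level by 20·log₁₀(r₂/r₁); inverting, r₂/r₁ = 10^(ΔL/20).
r₂ = 6.5·10^((72−44)/20) = 6.5·10^(28.0/20) = 163.27 m.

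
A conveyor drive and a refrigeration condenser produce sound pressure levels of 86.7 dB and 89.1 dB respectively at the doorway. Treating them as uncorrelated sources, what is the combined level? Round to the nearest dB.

For uncorrelated sources the intensities add, so convert each level to linear form, sum, and take 10·log₁₀ of the total.
Σ 10^(L/10) = 10^(86.7/10) + 10^(89.1/10) = 1.281e+09.
L_total = 10·log₁₀(1.281e+09) = 91.07 dB.

91 dB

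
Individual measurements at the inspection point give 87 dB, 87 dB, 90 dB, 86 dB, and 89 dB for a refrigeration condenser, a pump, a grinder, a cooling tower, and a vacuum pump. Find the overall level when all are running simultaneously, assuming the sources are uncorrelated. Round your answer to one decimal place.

Incoherent sources combine by intensity addition: L_total = 10·log₁₀(Σ 10^(L_i/10)).
Σ 10^(L/10) = 10^(87/10) + 10^(87/10) + 10^(90/10) + 10^(86/10) + 10^(89/10) = 3.195e+09.
L_total = 10·log₁₀(3.195e+09) = 95.04 dB.

95.0 dB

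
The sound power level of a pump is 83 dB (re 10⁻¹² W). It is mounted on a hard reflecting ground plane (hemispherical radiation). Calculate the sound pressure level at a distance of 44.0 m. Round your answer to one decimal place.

42.1 dB

L_p = L_w − 10·log₁₀(2π·r²) with r = 44.0 m.
2π·r² = 1.216e+04 m², 10·log₁₀ of that is 40.851 dB.
L_p = 83 − 40.851 = 42.15 dB.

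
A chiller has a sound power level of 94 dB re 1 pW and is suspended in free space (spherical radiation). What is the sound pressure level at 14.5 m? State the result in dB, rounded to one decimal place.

L_p = L_w − 10·log₁₀(4π·r²) with r = 14.5 m.
4π·r² = 2642 m², 10·log₁₀ of that is 34.219 dB.
L_p = 94 − 34.219 = 59.78 dB.

59.8 dB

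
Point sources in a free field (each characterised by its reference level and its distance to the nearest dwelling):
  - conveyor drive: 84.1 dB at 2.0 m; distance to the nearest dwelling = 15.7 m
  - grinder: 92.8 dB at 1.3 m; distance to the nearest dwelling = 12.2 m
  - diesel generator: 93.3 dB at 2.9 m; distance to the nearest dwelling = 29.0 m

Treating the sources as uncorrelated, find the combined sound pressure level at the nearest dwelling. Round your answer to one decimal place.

Apply inverse-square spreading to bring every level to the receiver, then sum 10^(L/10).
conveyor drive: 84.1 − 20·log₁₀(15.7/2.0) = 84.1 − 17.90 = 66.20 dB.
grinder: 92.8 − 20·log₁₀(12.2/1.3) = 92.8 − 19.45 = 73.35 dB.
diesel generator: 93.3 − 20·log₁₀(29.0/2.9) = 93.3 − 20.00 = 73.30 dB.
Σ 10^(L/10) = 4.719e+07 → L_total = 10·log₁₀(4.719e+07) = 76.74 dB.

76.7 dB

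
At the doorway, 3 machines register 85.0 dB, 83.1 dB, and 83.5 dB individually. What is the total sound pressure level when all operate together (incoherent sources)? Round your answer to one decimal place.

Incoherent sources combine by intensity addition: L_total = 10·log₁₀(Σ 10^(L_i/10)).
Σ 10^(L/10) = 10^(85.0/10) + 10^(83.1/10) + 10^(83.5/10) = 7.443e+08.
L_total = 10·log₁₀(7.443e+08) = 88.72 dB.

88.7 dB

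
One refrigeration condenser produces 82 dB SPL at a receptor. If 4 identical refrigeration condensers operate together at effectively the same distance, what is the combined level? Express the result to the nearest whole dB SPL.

88 dB SPL

N identical incoherent sources raise the level by 10·log₁₀ N.
L_total = 82 + 10·log₁₀(4) = 82 + 6.021 = 88.02 dB SPL.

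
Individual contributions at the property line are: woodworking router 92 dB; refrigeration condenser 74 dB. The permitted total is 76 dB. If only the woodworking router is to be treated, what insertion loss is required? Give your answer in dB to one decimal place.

20.3 dB

Everything except the woodworking router sums to 10^(74/10) = 2.512e+07 in linear terms, 74.00 dB.
The limit corresponds to 10^(76/10) = 3.981e+07; subtracting the fixed part leaves 1.469e+07 for the woodworking router, i.e. 71.67 dB.
Required insertion loss = 92 − 71.67 = 20.33 dB.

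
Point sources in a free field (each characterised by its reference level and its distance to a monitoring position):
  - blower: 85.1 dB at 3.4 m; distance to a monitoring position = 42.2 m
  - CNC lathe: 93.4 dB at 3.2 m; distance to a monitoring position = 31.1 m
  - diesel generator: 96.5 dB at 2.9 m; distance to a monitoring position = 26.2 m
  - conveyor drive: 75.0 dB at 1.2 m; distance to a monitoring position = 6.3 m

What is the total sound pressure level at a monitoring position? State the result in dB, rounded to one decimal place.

79.1 dB

First find each source's level at the receiver (point-source: −20·log₁₀(r/r_ref)), then combine on an intensity basis.
blower: 85.1 − 20·log₁₀(42.2/3.4) = 85.1 − 21.88 = 63.22 dB.
CNC lathe: 93.4 − 20·log₁₀(31.1/3.2) = 93.4 − 19.75 = 73.65 dB.
diesel generator: 96.5 − 20·log₁₀(26.2/2.9) = 96.5 − 19.12 = 77.38 dB.
conveyor drive: 75.0 − 20·log₁₀(6.3/1.2) = 75.0 − 14.40 = 60.60 dB.
Σ 10^(L/10) = 8.114e+07 → L_total = 10·log₁₀(8.114e+07) = 79.09 dB.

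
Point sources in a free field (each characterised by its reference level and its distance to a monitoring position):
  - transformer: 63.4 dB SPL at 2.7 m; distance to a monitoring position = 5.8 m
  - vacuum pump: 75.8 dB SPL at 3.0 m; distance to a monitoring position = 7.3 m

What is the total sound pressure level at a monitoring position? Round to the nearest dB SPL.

First find each source's level at the receiver (point-source: −20·log₁₀(r/r_ref)), then combine on an intensity basis.
transformer: 63.4 − 20·log₁₀(5.8/2.7) = 63.4 − 6.64 = 56.76 dB SPL.
vacuum pump: 75.8 − 20·log₁₀(7.3/3.0) = 75.8 − 7.72 = 68.08 dB SPL.
Σ 10^(L/10) = 6.895e+06 → L_total = 10·log₁₀(6.895e+06) = 68.39 dB SPL.

68 dB SPL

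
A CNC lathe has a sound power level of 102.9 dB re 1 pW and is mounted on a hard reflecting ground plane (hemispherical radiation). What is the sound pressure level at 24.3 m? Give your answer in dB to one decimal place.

67.2 dB

Free-field hemispherical radiation: L_p = L_w − 10·log₁₀(2π·r²), r = 24.3 m.
2π·r² = 3710 m², 10·log₁₀ of that is 35.694 dB.
L_p = 102.9 − 35.694 = 67.21 dB.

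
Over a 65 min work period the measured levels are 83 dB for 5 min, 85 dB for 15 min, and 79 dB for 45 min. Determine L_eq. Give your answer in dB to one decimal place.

L_eq = 10·log₁₀[(1/T)·Σ tᵢ·10^(Lᵢ/10)] with T = 65 min.
Σ tᵢ·10^(Lᵢ/10) = 5·10^(83/10) + 15·10^(85/10) + 45·10^(79/10) = 9.316e+09.
L_eq = 10·log₁₀(9.316e+09/65) = 81.56 dB.

81.6 dB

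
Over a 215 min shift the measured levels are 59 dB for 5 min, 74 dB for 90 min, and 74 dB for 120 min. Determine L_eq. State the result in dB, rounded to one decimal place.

73.9 dB

The energy average is taken in the linear domain: L_eq = 10·log₁₀[(Σ tᵢ·10^(Lᵢ/10))/T], T = 215 min.
Σ tᵢ·10^(Lᵢ/10) = 5·10^(59/10) + 90·10^(74/10) + 120·10^(74/10) = 5.279e+09.
L_eq = 10·log₁₀(5.279e+09/215) = 73.90 dB.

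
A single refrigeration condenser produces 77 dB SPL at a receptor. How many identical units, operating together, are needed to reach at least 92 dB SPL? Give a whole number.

Need L₁ + 10·log₁₀ N ≥ 92, i.e. log₁₀ N ≥ 1.50.
N ≥ 10^(15.0/10) = 31.623, so N = 32.

32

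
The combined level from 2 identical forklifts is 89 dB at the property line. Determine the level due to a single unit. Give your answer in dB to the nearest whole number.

86 dB

For N identical incoherent sources L_total = L₁ + 10·log₁₀ N, so L₁ = 89 − 10·log₁₀(2) = 89 − 3.010.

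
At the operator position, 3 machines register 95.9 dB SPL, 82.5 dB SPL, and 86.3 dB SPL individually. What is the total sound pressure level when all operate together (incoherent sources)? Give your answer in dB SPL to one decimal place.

96.5 dB SPL

Incoherent sources combine by intensity addition: L_total = 10·log₁₀(Σ 10^(L_i/10)).
Σ 10^(L/10) = 10^(95.9/10) + 10^(82.5/10) + 10^(86.3/10) = 4.495e+09.
L_total = 10·log₁₀(4.495e+09) = 96.53 dB SPL.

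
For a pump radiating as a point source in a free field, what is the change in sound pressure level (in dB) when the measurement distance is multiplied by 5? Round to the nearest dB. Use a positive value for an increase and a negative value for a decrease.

-14 dB

Point-source spreading: ΔL = −20·log₁₀(r₂/r₁).
ΔL = −20·log₁₀(5) = -13.98 dB.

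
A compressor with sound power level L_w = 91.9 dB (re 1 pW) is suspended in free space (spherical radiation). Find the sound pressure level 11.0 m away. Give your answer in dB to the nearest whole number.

60 dB

Free-field spherical radiation: L_p = L_w − 10·log₁₀(4π·r²), r = 11.0 m.
4π·r² = 1521 m², 10·log₁₀ of that is 31.820 dB.
L_p = 91.9 − 31.820 = 60.08 dB.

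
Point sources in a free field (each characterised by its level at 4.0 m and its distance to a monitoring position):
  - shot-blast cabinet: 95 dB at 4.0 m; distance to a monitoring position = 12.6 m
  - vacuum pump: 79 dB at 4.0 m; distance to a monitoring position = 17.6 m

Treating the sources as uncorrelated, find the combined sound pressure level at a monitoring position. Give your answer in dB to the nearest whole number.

First find each source's level at the receiver (point-source: −20·log₁₀(r/r_ref)), then combine on an intensity basis.
shot-blast cabinet: 95 − 20·log₁₀(12.6/4.0) = 95 − 9.97 = 85.03 dB.
vacuum pump: 79 − 20·log₁₀(17.6/4.0) = 79 − 12.87 = 66.13 dB.
Σ 10^(L/10) = 3.228e+08 → L_total = 10·log₁₀(3.228e+08) = 85.09 dB.

85 dB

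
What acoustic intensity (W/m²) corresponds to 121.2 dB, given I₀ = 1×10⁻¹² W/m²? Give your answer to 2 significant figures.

1.3 W/m²

I/I₀ = 10^(121.2/10) = 1.318e+12, so I = 1.318e+12 × 10⁻¹² W/m².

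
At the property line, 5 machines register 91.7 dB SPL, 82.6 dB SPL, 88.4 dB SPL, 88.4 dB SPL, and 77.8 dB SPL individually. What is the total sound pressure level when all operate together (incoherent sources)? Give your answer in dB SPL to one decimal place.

94.9 dB SPL

Incoherent sources combine by intensity addition: L_total = 10·log₁₀(Σ 10^(L_i/10)).
Σ 10^(L/10) = 10^(91.7/10) + 10^(82.6/10) + 10^(88.4/10) + 10^(88.4/10) + 10^(77.8/10) = 3.105e+09.
L_total = 10·log₁₀(3.105e+09) = 94.92 dB SPL.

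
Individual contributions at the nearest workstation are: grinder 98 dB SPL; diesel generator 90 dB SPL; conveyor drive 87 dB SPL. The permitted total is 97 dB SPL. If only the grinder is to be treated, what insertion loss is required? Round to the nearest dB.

3 dB

Everything except the grinder sums to 10^(90/10) + 10^(87/10) = 1.501e+09 in linear terms, 91.76 dB SPL.
The limit corresponds to 10^(97/10) = 5.012e+09; subtracting the fixed part leaves 3.511e+09 for the grinder, i.e. 95.45 dB SPL.
So the grinder must be reduced from 98 to 95.45 dB SPL: IL = 2.55 dB.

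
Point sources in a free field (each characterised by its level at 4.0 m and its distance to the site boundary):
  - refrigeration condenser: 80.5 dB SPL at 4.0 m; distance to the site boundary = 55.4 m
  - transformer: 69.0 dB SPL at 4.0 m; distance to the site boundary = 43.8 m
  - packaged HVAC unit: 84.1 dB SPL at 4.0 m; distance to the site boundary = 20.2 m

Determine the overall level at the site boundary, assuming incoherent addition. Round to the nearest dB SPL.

Apply inverse-square spreading to bring every level to the receiver, then sum 10^(L/10).
refrigeration condenser: 80.5 − 20·log₁₀(55.4/4.0) = 80.5 − 22.83 = 57.67 dB SPL.
transformer: 69.0 − 20·log₁₀(43.8/4.0) = 69.0 − 20.79 = 48.21 dB SPL.
packaged HVAC unit: 84.1 − 20·log₁₀(20.2/4.0) = 84.1 − 14.07 = 70.03 dB SPL.
Σ 10^(L/10) = 1.073e+07 → L_total = 10·log₁₀(1.073e+07) = 70.31 dB SPL.

70 dB SPL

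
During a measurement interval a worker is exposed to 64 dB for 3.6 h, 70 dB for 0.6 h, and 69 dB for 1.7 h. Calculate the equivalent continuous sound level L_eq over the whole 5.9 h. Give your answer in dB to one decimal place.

L_eq = 10·log₁₀[(1/T)·Σ tᵢ·10^(Lᵢ/10)] with T = 5.9 h.
Σ tᵢ·10^(Lᵢ/10) = 3.6·10^(64/10) + 0.6·10^(70/10) + 1.7·10^(69/10) = 2.855e+07.
L_eq = 10·log₁₀(2.855e+07/5.9) = 66.85 dB.

66.8 dB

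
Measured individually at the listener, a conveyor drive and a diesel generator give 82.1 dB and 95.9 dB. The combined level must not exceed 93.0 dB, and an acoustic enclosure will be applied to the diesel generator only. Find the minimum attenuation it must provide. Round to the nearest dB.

3 dB

Everything except the diesel generator sums to 10^(82.1/10) = 1.622e+08 in linear terms, 82.10 dB.
To meet 93.0 dB overall, the treated diesel generator may contribute at most 10^(93.0/10) − 1.622e+08 = 1.833e+09, i.e. 92.63 dB.
So the diesel generator must be reduced from 95.9 to 92.63 dB: IL = 3.27 dB.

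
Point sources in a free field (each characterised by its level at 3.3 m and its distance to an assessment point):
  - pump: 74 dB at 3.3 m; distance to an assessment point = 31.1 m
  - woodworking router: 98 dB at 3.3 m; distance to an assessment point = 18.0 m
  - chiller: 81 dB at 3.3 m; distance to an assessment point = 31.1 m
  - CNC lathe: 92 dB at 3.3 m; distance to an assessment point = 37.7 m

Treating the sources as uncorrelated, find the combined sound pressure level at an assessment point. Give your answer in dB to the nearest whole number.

84 dB

Propagate each source to the receiver with L = L_ref − 20·log₁₀(r/r_ref), then add intensities.
pump: 74 − 20·log₁₀(31.1/3.3) = 74 − 19.48 = 54.52 dB.
woodworking router: 98 − 20·log₁₀(18.0/3.3) = 98 − 14.74 = 83.26 dB.
chiller: 81 − 20·log₁₀(31.1/3.3) = 81 − 19.48 = 61.52 dB.
CNC lathe: 92 − 20·log₁₀(37.7/3.3) = 92 − 21.16 = 70.84 dB.
Σ 10^(L/10) = 2.259e+08 → L_total = 10·log₁₀(2.259e+08) = 83.54 dB.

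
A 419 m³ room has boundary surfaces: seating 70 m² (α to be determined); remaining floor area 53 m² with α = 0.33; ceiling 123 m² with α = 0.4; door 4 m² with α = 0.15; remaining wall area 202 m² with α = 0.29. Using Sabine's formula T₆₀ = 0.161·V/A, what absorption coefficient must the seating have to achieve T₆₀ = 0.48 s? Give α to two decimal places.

A = 0.161·V/T₆₀ = 0.161·419/0.48 = 140.54 m² sabins.
Absorption from the other surfaces = 53·0.33 + 123·0.4 + 4·0.15 + 202·0.29 = 125.87 m², so the seating must supply 14.67 m² over 70 m².
α = 14.67/70 = 0.210.

0.21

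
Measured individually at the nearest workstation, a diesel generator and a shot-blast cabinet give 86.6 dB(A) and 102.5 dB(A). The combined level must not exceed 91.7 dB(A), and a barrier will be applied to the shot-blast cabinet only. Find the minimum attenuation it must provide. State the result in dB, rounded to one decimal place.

12.4 dB

Everything except the shot-blast cabinet sums to 10^(86.6/10) = 4.571e+08 in linear terms, 86.60 dB(A).
To meet 91.7 dB(A) overall, the treated shot-blast cabinet may contribute at most 10^(91.7/10) − 4.571e+08 = 1.022e+09, i.e. 90.09 dB(A).
So the shot-blast cabinet must be reduced from 102.5 to 90.09 dB(A): IL = 12.41 dB.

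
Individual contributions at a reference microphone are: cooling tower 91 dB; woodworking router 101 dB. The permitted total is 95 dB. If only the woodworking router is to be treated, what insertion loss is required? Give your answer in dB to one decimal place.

8.2 dB

The untreated sources together contribute 10^(91/10) = 1.259e+09, i.e. 91.00 dB.
The limit corresponds to 10^(95/10) = 3.162e+09; subtracting the fixed part leaves 1.903e+09 for the woodworking router, i.e. 92.80 dB.
Required insertion loss = 101 − 92.80 = 8.20 dB.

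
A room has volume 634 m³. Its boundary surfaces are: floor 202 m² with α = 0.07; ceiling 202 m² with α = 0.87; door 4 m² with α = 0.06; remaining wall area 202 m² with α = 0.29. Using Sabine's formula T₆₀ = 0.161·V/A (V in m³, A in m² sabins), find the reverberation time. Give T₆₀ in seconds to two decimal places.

Total absorption A = 202·0.07 + 202·0.87 + 4·0.06 + 202·0.29 = 248.70 m² sabins.
T₆₀ = 0.161·V/A = 0.161·634/248.70 = 0.410 s.

0.41 s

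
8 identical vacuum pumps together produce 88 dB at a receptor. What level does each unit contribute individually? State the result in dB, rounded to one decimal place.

8 equal contributions raise the level by 10·log₁₀ 8 = 9.031 dB, so each unit alone gives 88 − 9.031.

79.0 dB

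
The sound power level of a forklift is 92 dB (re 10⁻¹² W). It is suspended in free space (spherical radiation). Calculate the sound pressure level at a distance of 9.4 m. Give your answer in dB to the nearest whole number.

Free-field spherical radiation: L_p = L_w − 10·log₁₀(4π·r²), r = 9.4 m.
4π·r² = 1110 m², 10·log₁₀ of that is 30.455 dB.
L_p = 92 − 30.455 = 61.55 dB.

62 dB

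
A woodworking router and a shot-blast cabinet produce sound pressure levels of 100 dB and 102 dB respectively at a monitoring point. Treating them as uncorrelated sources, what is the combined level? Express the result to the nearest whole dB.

104 dB

Incoherent sources combine by intensity addition: L_total = 10·log₁₀(Σ 10^(L_i/10)).
Σ 10^(L/10) = 10^(100/10) + 10^(102/10) = 2.585e+10.
L_total = 10·log₁₀(2.585e+10) = 104.12 dB.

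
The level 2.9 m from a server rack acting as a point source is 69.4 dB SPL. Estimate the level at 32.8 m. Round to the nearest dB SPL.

Point-source attenuation: ΔL = 20·log₁₀(r₂/r₁) = 20·log₁₀(32.8/2.9) = 21.070 dB.
L₂ = 69.4 − 20·log₁₀(32.8/2.9) = 69.4 − 21.070 = 48.33 dB SPL.

48 dB SPL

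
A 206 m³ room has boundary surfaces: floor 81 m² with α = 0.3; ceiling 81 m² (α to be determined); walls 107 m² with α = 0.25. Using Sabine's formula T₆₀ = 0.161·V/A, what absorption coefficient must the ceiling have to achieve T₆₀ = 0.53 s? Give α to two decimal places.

0.14

A = 0.161·V/T₆₀ = 0.161·206/0.53 = 62.58 m² sabins.
Absorption from the other surfaces = 81·0.3 + 107·0.25 = 51.05 m², so the ceiling must supply 11.53 m² over 81 m².
α = 11.53/81 = 0.142.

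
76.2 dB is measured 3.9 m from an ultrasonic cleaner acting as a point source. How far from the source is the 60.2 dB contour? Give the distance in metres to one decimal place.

24.6 m

Point-source spreading drops the level by 20·log₁₀(r₂/r₁); inverting, r₂/r₁ = 10^(ΔL/20).
r₂ = 3.9·10^((76.2−60.2)/20) = 3.9·10^(16.0/20) = 24.61 m.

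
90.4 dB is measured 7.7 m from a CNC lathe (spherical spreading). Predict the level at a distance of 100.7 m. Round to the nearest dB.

Spherical spreading from a point source gives a 20·log₁₀(r₂/r₁) drop.
L₂ = 90.4 − 20·log₁₀(100.7/7.7) = 90.4 − 22.331 = 68.07 dB.

68 dB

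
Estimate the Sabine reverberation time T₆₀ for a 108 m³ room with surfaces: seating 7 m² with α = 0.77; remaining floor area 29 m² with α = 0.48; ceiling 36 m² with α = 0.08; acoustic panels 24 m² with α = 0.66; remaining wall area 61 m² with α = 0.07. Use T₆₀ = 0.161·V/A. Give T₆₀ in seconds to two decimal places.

0.41 s

A = Σ Sᵢαᵢ = 7·0.77 + 29·0.48 + 36·0.08 + 24·0.66 + 61·0.07 = 42.30 m².
T₆₀ = 0.161 × 108 / 42.30 = 0.411 s.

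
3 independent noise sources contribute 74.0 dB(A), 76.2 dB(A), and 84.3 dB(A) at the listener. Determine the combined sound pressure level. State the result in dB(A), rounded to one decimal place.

For uncorrelated sources the intensities add, so convert each level to linear form, sum, and take 10·log₁₀ of the total.
Σ 10^(L/10) = 10^(74.0/10) + 10^(76.2/10) + 10^(84.3/10) = 3.360e+08.
L_total = 10·log₁₀(3.360e+08) = 85.26 dB(A).

85.3 dB(A)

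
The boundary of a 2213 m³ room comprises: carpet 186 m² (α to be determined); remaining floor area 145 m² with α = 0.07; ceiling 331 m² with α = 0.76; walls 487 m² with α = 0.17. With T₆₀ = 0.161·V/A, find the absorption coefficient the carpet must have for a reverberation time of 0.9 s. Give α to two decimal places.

0.28

From T₆₀ = 0.161·V/A, the target T₆₀ = 0.9 s needs A = 0.161·2213/0.9 = 395.88 m².
Absorption from the other surfaces = 145·0.07 + 331·0.76 + 487·0.17 = 344.50 m², so the carpet must supply 51.38 m² over 186 m².
α = 51.38/186 = 0.276.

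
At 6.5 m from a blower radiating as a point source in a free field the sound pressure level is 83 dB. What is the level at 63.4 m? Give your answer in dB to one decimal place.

For a point source, L₂ = L₁ − 20·log₁₀(r₂/r₁).
L₂ = 83 − 20·log₁₀(63.4/6.5) = 83 − 19.784 = 63.22 dB.

63.2 dB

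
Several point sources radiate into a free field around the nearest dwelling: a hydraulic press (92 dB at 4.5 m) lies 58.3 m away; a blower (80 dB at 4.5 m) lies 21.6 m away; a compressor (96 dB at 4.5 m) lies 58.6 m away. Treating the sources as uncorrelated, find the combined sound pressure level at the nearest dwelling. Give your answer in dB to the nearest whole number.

Propagate each source to the receiver with L = L_ref − 20·log₁₀(r/r_ref), then add intensities.
hydraulic press: 92 − 20·log₁₀(58.3/4.5) = 92 − 22.25 = 69.75 dB.
blower: 80 − 20·log₁₀(21.6/4.5) = 80 − 13.62 = 66.38 dB.
compressor: 96 − 20·log₁₀(58.6/4.5) = 96 − 22.29 = 73.71 dB.
Σ 10^(L/10) = 3.726e+07 → L_total = 10·log₁₀(3.726e+07) = 75.71 dB.

76 dB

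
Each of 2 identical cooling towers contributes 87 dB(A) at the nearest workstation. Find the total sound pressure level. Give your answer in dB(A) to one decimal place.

90.0 dB(A)

L_total = L₁ + 10·log₁₀ N for N identical incoherent sources.
L_total = 87 + 10·log₁₀(2) = 87 + 3.010 = 90.01 dB(A).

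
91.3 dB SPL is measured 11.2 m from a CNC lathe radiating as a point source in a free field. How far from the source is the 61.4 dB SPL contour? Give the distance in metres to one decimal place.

350.1 m

The 29.9 dB drop corresponds to a distance ratio of 10^(29.9/20) for a point source.
r₂ = 11.2·10^((91.3−61.4)/20) = 11.2·10^(29.9/20) = 350.12 m.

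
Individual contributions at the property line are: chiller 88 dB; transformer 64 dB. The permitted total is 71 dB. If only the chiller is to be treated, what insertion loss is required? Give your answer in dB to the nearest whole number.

The untreated sources together contribute 10^(64/10) = 2.512e+06, i.e. 64.00 dB.
To meet 71 dB overall, the treated chiller may contribute at most 10^(71/10) − 2.512e+06 = 1.008e+07, i.e. 70.03 dB.
So the chiller must be reduced from 88 to 70.03 dB: IL = 17.97 dB.

18 dB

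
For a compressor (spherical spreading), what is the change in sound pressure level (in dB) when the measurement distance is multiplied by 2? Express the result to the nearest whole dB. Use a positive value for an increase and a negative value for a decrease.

With spherical spreading the level changes by −20·log₁₀(r₂/r₁).
ΔL = −20·log₁₀(2) = -6.02 dB.

-6 dB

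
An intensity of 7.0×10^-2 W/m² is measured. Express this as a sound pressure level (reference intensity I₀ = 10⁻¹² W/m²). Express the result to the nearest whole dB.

108 dB

Dividing by I₀ shifts the exponent by 12: I/I₀ = 7.0×10^10.
L = 10·(0.8451 + 10) = 108.45 dB.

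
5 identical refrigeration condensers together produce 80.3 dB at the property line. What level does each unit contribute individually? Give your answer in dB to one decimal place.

For N identical incoherent sources L_total = L₁ + 10·log₁₀ N, so L₁ = 80.3 − 10·log₁₀(5) = 80.3 − 6.990.

73.3 dB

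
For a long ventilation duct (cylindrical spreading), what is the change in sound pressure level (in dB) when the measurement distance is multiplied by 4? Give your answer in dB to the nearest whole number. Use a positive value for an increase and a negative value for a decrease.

-6 dB

With cylindrical spreading the level changes by −10·log₁₀(r₂/r₁).
ΔL = −10·log₁₀(4) = -6.02 dB.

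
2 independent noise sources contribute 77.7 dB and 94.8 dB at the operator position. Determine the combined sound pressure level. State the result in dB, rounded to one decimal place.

Incoherent sources combine by intensity addition: L_total = 10·log₁₀(Σ 10^(L_i/10)).
Σ 10^(L/10) = 10^(77.7/10) + 10^(94.8/10) = 3.079e+09.
L_total = 10·log₁₀(3.079e+09) = 94.88 dB.

94.9 dB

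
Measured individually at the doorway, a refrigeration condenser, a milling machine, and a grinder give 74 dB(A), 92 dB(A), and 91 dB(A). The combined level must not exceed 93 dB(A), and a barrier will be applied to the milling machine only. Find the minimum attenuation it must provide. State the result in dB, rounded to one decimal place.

Fixed contribution from the other sources: Σ 10^(L/10) = 10^(74/10) + 10^(91/10) = 1.284e+09 (91.09 dB(A)).
To meet 93 dB(A) overall, the treated milling machine may contribute at most 10^(93/10) − 1.284e+09 = 7.112e+08, i.e. 88.52 dB(A).
So the milling machine must be reduced from 92 to 88.52 dB(A): IL = 3.48 dB.

3.5 dB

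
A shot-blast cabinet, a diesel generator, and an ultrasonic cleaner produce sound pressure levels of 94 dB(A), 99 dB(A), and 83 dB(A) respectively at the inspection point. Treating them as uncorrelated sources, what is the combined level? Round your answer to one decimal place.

100.3 dB(A)

For uncorrelated sources the intensities add, so convert each level to linear form, sum, and take 10·log₁₀ of the total.
Σ 10^(L/10) = 10^(94/10) + 10^(99/10) + 10^(83/10) = 1.065e+10.
L_total = 10·log₁₀(1.065e+10) = 100.28 dB(A).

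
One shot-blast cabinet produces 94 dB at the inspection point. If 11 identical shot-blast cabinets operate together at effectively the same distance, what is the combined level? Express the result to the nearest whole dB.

104 dB

N identical incoherent sources raise the level by 10·log₁₀ N.
L_total = 94 + 10·log₁₀(11) = 94 + 10.414 = 104.41 dB.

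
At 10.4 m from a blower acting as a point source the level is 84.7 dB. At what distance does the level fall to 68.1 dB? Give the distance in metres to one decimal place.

70.3 m

Point-source spreading drops the level by 20·log₁₀(r₂/r₁); inverting, r₂/r₁ = 10^(ΔL/20).
r₂ = 10.4·10^((84.7−68.1)/20) = 10.4·10^(16.6/20) = 70.31 m.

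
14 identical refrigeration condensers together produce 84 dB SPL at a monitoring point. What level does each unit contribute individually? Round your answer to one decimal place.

72.5 dB SPL

14 equal contributions raise the level by 10·log₁₀ 14 = 11.461 dB, so each unit alone gives 84 − 11.461.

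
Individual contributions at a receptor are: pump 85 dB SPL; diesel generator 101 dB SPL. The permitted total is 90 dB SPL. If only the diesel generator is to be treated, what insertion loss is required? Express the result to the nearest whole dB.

13 dB

Fixed contribution from the other source: Σ 10^(L/10) = 10^(85/10) = 3.162e+08 (85.00 dB SPL).
To meet 90 dB SPL overall, the treated diesel generator may contribute at most 10^(90/10) − 3.162e+08 = 6.838e+08, i.e. 88.35 dB SPL.
Required insertion loss = 101 − 88.35 = 12.65 dB.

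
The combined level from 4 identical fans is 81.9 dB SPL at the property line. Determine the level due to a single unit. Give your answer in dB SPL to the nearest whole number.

Dividing the total intensity by 4 lowers the level by 10·log₁₀ 4 = 6.021 dB: L₁ = 81.9 − 6.021.

76 dB SPL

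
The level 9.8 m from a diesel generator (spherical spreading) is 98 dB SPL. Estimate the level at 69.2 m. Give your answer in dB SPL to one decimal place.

81.0 dB SPL

Point-source attenuation: ΔL = 20·log₁₀(r₂/r₁) = 20·log₁₀(69.2/9.8) = 16.978 dB.
L₂ = 98 − 20·log₁₀(69.2/9.8) = 98 − 16.978 = 81.02 dB SPL.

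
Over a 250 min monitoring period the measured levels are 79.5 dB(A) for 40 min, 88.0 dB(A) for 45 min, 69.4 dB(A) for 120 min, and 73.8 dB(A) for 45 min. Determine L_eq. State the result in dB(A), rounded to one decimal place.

L_eq = 10·log₁₀[(1/T)·Σ tᵢ·10^(Lᵢ/10)] with T = 250 min.
Σ tᵢ·10^(Lᵢ/10) = 40·10^(79.5/10) + 45·10^(88.0/10) + 120·10^(69.4/10) + 45·10^(73.8/10) = 3.408e+10.
L_eq = 10·log₁₀(3.408e+10/250) = 81.35 dB(A).

81.3 dB(A)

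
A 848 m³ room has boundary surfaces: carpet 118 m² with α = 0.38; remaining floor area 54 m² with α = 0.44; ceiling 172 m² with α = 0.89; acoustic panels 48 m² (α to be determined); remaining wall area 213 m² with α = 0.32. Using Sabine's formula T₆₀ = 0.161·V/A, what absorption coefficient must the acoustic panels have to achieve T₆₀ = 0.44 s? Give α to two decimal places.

Required total absorption A = 0.161·848/0.44 = 310.29 m².
Absorption from the other surfaces = 118·0.38 + 54·0.44 + 172·0.89 + 213·0.32 = 289.84 m², so the acoustic panels must supply 20.45 m² over 48 m².
α = 20.45/48 = 0.426.

0.43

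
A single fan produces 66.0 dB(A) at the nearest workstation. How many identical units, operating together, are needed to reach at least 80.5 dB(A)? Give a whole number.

29

N identical sources give L₁ + 10·log₁₀ N, so require 10·log₁₀ N ≥ 80.5 − 66.0 = 14.5 dB.
N ≥ 10^(14.5/10) = 28.184, so N = 29.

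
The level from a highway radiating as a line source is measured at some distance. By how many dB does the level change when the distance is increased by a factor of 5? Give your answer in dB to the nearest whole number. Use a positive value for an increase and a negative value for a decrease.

-7 dB

Line-source spreading: ΔL = −10·log₁₀(r₂/r₁).
ΔL = −10·log₁₀(5) = -6.99 dB.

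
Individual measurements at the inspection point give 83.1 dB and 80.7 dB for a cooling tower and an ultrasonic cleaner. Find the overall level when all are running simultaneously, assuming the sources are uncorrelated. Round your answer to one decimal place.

For uncorrelated sources the intensities add, so convert each level to linear form, sum, and take 10·log₁₀ of the total.
Σ 10^(L/10) = 10^(83.1/10) + 10^(80.7/10) = 3.217e+08.
L_total = 10·log₁₀(3.217e+08) = 85.07 dB.

85.1 dB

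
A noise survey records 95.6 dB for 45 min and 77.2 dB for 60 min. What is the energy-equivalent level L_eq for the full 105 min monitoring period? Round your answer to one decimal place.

92.0 dB

The energy average is taken in the linear domain: L_eq = 10·log₁₀[(Σ tᵢ·10^(Lᵢ/10))/T], T = 105 min.
Σ tᵢ·10^(Lᵢ/10) = 45·10^(95.6/10) + 60·10^(77.2/10) = 1.665e+11.
L_eq = 10·log₁₀(1.665e+11/105) = 92.00 dB.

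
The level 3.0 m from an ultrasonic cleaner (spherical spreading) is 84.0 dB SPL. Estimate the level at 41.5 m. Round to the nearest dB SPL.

For a point source, L₂ = L₁ − 20·log₁₀(r₂/r₁).
L₂ = 84.0 − 20·log₁₀(41.5/3.0) = 84.0 − 22.819 = 61.18 dB SPL.

61 dB SPL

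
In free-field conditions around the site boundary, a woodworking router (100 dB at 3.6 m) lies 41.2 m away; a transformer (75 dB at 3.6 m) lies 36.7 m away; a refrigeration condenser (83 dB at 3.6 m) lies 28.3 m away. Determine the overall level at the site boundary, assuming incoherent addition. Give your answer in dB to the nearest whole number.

Propagate each source to the receiver with L = L_ref − 20·log₁₀(r/r_ref), then add intensities.
woodworking router: 100 − 20·log₁₀(41.2/3.6) = 100 − 21.17 = 78.83 dB.
transformer: 75 − 20·log₁₀(36.7/3.6) = 75 − 20.17 = 54.83 dB.
refrigeration condenser: 83 − 20·log₁₀(28.3/3.6) = 83 − 17.91 = 65.09 dB.
Σ 10^(L/10) = 7.988e+07 → L_total = 10·log₁₀(7.988e+07) = 79.02 dB.

79 dB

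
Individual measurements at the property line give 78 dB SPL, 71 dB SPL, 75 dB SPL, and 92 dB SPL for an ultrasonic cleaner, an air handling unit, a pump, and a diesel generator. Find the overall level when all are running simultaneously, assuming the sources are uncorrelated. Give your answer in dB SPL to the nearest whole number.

Incoherent sources combine by intensity addition: L_total = 10·log₁₀(Σ 10^(L_i/10)).
Σ 10^(L/10) = 10^(78/10) + 10^(71/10) + 10^(75/10) + 10^(92/10) = 1.692e+09.
L_total = 10·log₁₀(1.692e+09) = 92.28 dB SPL.

92 dB SPL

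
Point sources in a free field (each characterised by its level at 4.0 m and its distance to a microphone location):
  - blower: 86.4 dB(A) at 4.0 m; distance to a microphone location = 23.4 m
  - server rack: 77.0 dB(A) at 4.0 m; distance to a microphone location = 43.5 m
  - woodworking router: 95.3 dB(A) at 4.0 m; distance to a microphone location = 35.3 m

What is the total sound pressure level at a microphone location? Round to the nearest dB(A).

Apply inverse-square spreading to bring every level to the receiver, then sum 10^(L/10).
blower: 86.4 − 20·log₁₀(23.4/4.0) = 86.4 − 15.34 = 71.06 dB(A).
server rack: 77.0 − 20·log₁₀(43.5/4.0) = 77.0 − 20.73 = 56.27 dB(A).
woodworking router: 95.3 − 20·log₁₀(35.3/4.0) = 95.3 − 18.91 = 76.39 dB(A).
Σ 10^(L/10) = 5.669e+07 → L_total = 10·log₁₀(5.669e+07) = 77.53 dB(A).

78 dB(A)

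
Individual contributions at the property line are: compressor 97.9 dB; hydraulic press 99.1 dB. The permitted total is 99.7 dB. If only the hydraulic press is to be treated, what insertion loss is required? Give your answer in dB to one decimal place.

The untreated sources together contribute 10^(97.9/10) = 6.166e+09, i.e. 97.90 dB.
To meet 99.7 dB overall, the treated hydraulic press may contribute at most 10^(99.7/10) − 6.166e+09 = 3.167e+09, i.e. 95.01 dB.
So the hydraulic press must be reduced from 99.1 to 95.01 dB: IL = 4.09 dB.

4.1 dB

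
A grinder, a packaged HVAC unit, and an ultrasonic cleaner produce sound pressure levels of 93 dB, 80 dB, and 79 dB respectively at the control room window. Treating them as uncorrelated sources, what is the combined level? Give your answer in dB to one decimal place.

For uncorrelated sources the intensities add, so convert each level to linear form, sum, and take 10·log₁₀ of the total.
Σ 10^(L/10) = 10^(93/10) + 10^(80/10) + 10^(79/10) = 2.175e+09.
L_total = 10·log₁₀(2.175e+09) = 93.37 dB.

93.4 dB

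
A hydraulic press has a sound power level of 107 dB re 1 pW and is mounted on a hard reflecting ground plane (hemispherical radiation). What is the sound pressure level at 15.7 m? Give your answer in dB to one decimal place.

The power spreads over a hemisphere of area 2π·r², so L_p = L_w − 10·log₁₀(2π·r²).
2π·r² = 1549 m², 10·log₁₀ of that is 31.900 dB.
L_p = 107 − 31.900 = 75.10 dB.

75.1 dB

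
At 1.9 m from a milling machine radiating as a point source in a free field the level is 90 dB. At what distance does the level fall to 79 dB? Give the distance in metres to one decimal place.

6.7 m

Point-source spreading drops the level by 20·log₁₀(r₂/r₁); inverting, r₂/r₁ = 10^(ΔL/20).
r₂ = 1.9·10^((90−79)/20) = 1.9·10^(11.0/20) = 6.74 m.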